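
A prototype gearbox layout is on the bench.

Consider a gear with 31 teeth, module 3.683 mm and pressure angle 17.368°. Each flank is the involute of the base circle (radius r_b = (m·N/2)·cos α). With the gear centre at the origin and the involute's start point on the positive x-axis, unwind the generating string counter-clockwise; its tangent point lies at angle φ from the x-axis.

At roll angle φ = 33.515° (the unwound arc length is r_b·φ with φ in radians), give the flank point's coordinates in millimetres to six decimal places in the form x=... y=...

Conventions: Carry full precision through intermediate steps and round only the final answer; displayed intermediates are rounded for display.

x=63.022622 y=3.512063

topology: single-mesh involute geometry — m = 3.683, N = 31
pitch radius r_p = m·N/2 = 3.683·31/2 = 57.086500
base radius r_b = r_p·cos α = 57.086500·cos 17.368° = 54.483766
roll angle φ = 33.515° = 0.58494710 rad
x = r_b·(cos φ + φ·sin φ) = 63.022622
y = r_b·(sin φ − φ·cos φ) = 3.512063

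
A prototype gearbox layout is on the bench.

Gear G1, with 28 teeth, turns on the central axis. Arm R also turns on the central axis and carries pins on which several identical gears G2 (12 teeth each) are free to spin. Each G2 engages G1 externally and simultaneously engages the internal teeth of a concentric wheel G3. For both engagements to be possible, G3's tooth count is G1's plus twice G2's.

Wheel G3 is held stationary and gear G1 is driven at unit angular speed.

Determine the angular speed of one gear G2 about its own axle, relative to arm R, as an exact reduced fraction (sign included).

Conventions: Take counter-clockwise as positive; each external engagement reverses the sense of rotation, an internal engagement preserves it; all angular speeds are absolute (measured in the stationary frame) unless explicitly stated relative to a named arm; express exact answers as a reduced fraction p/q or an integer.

-91/60

class = planetary set [G3 = 28+2·12 = 52; Willis about the carrier]
ring teeth: 28 + 2·12 = 52
28(ω_sun−ω_arm) = −52(ω_ring−ω_arm),  ω_ring = 0, ω_sun = 1
28(1−ω_arm) = −52(0−ω_arm)  ⇒  80·ω_arm = 28  ⇒  ω_arm = 7/20
sun–planet mesh: 28·(1−7/20) = −12·(ω_p−ω_arm)  ⇒  ω_p−ω_arm = -91/60
exact speed ratio = -91/60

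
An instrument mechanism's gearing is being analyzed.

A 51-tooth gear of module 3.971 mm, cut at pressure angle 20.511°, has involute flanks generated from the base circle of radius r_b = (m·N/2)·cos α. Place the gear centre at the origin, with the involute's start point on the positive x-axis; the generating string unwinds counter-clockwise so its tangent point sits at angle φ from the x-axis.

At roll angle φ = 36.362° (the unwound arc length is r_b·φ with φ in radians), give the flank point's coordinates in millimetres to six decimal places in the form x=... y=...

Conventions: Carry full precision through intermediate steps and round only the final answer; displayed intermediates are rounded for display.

topology: single-mesh involute geometry — m = 3.971, N = 51
pitch radius r_p = m·N/2 = 3.971·51/2 = 101.260500
base radius r_b = r_p·cos α = 101.260500·cos 20.511° = 94.841084
roll angle φ = 36.362° = 0.63463662 rad
x = r_b·(cos φ + φ·sin φ) = 112.059832
y = r_b·(sin φ − φ·cos φ) = 7.759915

x=112.059832 y=7.759915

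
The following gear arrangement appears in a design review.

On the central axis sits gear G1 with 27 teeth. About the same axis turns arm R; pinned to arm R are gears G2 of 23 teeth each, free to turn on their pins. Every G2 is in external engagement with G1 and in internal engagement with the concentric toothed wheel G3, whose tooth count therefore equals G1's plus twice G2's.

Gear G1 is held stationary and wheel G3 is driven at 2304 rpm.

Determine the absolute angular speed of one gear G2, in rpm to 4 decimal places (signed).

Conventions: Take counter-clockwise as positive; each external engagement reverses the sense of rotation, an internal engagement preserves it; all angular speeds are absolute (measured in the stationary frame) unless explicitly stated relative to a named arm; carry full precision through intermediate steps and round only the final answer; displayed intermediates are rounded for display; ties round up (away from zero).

+3656.3478 rpm

class = planetary set [G3 = 27+2·23 = 73; Willis about the carrier]
normalise by the input: solve with ω_ring = 1, then scale by 2304 rpm
ring teeth: 27 + 2·23 = 73
27(ω_sun−ω_arm) = −73(ω_ring−ω_arm),  ω_sun = 0, ω_ring = 1
27(0−ω_arm) = −73(1−ω_arm)  ⇒  100·ω_arm = 73  ⇒  ω_arm = 73/100
sun–planet mesh: 27·(0−73/100) = −23·(ω_p−ω_arm)  ⇒  ω_p−ω_arm = 1971/2300
ω_p = 73/100 + 1971/2300 = 73/46
scale: ω_p = 73/46 × 2304 rpm = +3656.3478 rpm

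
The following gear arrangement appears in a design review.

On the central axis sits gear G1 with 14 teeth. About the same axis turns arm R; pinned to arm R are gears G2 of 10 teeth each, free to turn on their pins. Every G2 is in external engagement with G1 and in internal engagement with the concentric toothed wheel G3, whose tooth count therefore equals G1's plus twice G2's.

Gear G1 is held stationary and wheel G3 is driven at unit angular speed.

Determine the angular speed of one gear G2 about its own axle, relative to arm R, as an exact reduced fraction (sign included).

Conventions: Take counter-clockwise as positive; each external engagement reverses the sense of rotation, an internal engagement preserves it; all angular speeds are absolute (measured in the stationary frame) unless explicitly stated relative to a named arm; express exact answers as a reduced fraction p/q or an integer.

topology: planetary set — G1 14T / G2 10T / G3 34T, arm = carrier (Willis)
ring teeth: 14 + 2·10 = 34
14(ω_sun−ω_arm) = −34(ω_ring−ω_arm),  ω_sun = 0, ω_ring = 1
14(0−ω_arm) = −34(1−ω_arm)  ⇒  48·ω_arm = 34  ⇒  ω_arm = 17/24
sun–planet mesh: 14·(0−17/24) = −10·(ω_p−ω_arm)  ⇒  ω_p−ω_arm = 119/120
exact speed ratio = 119/120

119/120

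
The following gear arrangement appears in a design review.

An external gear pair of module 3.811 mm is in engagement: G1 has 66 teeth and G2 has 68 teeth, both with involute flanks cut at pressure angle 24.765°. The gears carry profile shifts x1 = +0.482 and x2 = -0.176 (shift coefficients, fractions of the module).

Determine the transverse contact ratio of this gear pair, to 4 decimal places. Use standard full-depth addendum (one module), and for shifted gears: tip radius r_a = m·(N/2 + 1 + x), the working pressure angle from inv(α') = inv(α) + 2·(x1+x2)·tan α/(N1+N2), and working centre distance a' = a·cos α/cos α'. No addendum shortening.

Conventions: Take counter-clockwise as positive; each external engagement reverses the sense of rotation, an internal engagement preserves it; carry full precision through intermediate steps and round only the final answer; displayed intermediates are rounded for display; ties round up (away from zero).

1.5393

topology: single-mesh involute geometry — m = 3.811, 66T/68T pair
base radii: r_b1 = 114.197022, r_b2 = 117.657538
tip radii: r_a1 = 131.410902, r_a2 = 132.714264
inv(α') = inv(24.765°) + 2·(+0.482-0.176)·tan α/(66+68) = 0.03119994  ⇒  α' = 25.31804°
a' = a·cos α / cos α' = 255.3370·cos 24.765°/cos 25.31804° = 256.491051
action lengths: √(r_a1²−r_b1²) = 65.022038, √(r_a2²−r_b2²) = 61.398532
base pitch p_b = π·m·cos α = 10.871531
CR = (65.022038 + 61.398532 − 256.491051·sin 25.31804°)/10.871531 = 1.539258
contact ratio ≈ 1.5393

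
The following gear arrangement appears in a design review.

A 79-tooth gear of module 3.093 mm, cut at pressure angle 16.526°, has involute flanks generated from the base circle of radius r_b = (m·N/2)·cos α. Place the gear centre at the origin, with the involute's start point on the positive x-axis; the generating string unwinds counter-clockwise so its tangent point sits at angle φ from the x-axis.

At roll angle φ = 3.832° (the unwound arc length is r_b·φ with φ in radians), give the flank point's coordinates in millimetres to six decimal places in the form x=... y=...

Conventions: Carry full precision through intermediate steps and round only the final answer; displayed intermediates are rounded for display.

single-mesh involute tooth geometry (79T wheel at module 3.093)
pitch radius r_p = m·N/2 = 3.093·79/2 = 122.173500
base radius r_b = r_p·cos α = 122.173500·cos 16.526° = 117.126605
roll angle φ = 3.832° = 0.06688102 rad
x = r_b·(cos φ + φ·sin φ) = 117.388270
y = r_b·(sin φ − φ·cos φ) = 0.011675

x=117.388270 y=0.011675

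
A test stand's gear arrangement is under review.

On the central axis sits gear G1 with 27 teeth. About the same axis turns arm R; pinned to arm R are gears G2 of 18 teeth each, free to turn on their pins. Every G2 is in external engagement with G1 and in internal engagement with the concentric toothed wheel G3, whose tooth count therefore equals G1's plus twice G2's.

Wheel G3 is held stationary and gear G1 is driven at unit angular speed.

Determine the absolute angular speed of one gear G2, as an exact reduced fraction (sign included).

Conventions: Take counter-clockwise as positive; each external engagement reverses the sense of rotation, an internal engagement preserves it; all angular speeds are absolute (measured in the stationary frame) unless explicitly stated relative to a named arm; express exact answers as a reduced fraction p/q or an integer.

class = planetary set [G3 = 27+2·18 = 63; Willis about the carrier]
ring teeth: 27 + 2·18 = 63
27(ω_sun−ω_arm) = −63(ω_ring−ω_arm),  ω_ring = 0, ω_sun = 1
27(1−ω_arm) = −63(0−ω_arm)  ⇒  90·ω_arm = 27  ⇒  ω_arm = 3/10
sun–planet mesh: 27·(1−3/10) = −18·(ω_p−ω_arm)  ⇒  ω_p−ω_arm = -21/20
ω_p = 3/10 − 21/20 = -3/4
exact speed ratio = -3/4

-3/4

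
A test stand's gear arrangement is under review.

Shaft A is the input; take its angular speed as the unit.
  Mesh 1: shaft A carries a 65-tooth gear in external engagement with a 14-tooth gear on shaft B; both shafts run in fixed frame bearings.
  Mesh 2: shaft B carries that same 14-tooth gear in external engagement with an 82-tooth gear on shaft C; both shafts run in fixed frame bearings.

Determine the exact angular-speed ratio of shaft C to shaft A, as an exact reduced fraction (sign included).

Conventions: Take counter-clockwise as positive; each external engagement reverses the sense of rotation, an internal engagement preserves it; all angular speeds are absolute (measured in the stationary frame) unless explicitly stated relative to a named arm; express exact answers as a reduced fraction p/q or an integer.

65/82

class = fixed-axis compound train [2 meshes; 2 ratios multiply, 2 sense flips]
mesh 1 [65T→14T]: running ratio 65/14, sense −
mesh 2 [14T→82T]: running ratio 65/82, sense +
ω_out/ω_in = 65/82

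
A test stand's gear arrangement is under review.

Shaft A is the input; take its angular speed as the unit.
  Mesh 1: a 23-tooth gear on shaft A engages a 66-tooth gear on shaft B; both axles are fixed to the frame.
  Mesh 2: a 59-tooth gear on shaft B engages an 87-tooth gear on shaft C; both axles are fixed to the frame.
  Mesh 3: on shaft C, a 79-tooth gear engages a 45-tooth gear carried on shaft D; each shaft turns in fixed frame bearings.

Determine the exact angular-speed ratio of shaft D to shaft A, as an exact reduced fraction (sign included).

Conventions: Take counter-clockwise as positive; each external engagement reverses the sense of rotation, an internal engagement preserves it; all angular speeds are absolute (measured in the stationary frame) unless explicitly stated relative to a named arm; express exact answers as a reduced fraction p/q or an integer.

-107203/258390

class = fixed-axis compound train [3 meshes; 3 ratios multiply, 3 sense flips]
mesh 1 [23T→66T]: running ratio 23/66, sense −
mesh 2 [59T→87T]: running ratio 1357/5742, sense +
mesh 3 [79T→45T]: running ratio 107203/258390, sense −
ω_out/ω_in = -107203/258390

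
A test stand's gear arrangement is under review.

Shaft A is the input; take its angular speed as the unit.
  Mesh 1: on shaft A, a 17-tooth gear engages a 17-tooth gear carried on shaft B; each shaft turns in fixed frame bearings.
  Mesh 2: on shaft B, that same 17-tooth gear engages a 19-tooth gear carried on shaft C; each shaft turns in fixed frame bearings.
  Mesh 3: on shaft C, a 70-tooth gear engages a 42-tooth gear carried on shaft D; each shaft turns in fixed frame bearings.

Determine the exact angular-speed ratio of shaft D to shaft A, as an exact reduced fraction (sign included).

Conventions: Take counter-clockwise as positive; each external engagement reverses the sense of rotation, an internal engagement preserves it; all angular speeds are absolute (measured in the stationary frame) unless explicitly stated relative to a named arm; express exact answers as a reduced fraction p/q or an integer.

-85/57

class = fixed-axis compound train [3 meshes; 3 ratios multiply, 3 sense flips]
mesh 1 [17T→17T]: running ratio 1, sense −
mesh 2 [17T→19T]: running ratio 17/19, sense +
mesh 3 [70T→42T]: running ratio 85/57, sense −
ω_out/ω_in = -85/57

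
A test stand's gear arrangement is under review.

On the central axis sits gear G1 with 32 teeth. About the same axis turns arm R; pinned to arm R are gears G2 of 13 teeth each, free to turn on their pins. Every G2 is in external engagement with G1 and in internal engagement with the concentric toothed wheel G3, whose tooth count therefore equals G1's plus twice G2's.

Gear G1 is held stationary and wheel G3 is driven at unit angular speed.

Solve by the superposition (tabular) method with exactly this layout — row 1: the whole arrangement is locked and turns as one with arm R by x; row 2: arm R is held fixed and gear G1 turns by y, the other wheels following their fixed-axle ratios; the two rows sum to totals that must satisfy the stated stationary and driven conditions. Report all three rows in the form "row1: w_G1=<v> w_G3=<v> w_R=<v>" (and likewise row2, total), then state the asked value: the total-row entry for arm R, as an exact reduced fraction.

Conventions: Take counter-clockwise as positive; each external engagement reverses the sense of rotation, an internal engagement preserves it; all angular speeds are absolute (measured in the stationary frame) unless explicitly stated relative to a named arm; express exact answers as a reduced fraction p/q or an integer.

row1: w_G1=29/45 w_G3=29/45 w_R=29/45
row2: w_G1=-29/45 w_G3=16/45 w_R=0
total: w_G1=0 w_G3=1 w_R=29/45
asked value: 29/45

planetary set (32T centre, 13T on arm, 58T internal) — Willis relation
row 1 (train locked, turned with arm): all members turn x
row 2 (arm held, sun turns y): ω_ring = −(32/58)·y, ω_arm = 0
boundary: total ω_sun = x + y = 0 and total ω_ring = x − (32/58)·y = 1  ⇒  y = -29/45, x = 29/45
row 2 ring = −(32/58)·(-29/45) = 16/45
totals (row 1 + row 2): sun 29/45 + (-29/45) = 0, ring 29/45 + 16/45 = 1, arm 29/45 + 0 = 29/45
asked cell (total, arm) = 29/45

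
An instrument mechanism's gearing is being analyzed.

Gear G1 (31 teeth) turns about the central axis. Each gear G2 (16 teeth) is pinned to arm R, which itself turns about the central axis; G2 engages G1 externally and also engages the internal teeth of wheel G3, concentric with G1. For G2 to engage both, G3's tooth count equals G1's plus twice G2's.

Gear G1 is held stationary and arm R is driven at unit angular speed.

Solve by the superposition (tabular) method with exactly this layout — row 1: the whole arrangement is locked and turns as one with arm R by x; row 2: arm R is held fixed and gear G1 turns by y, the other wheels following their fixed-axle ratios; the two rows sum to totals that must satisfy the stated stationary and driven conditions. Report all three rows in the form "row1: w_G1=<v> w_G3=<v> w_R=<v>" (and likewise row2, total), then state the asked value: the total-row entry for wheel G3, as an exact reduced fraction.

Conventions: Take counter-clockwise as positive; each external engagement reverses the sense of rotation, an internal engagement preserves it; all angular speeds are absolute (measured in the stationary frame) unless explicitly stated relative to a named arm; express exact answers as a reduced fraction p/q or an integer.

class = planetary set [G3 = 31+2·16 = 63; Willis about the carrier]
row 1 — lock + rotate with arm: ω_sun = ω_ring = ω_arm = x
row 2 (arm held, sun turns y): ω_ring = −(31/63)·y, ω_arm = 0
boundary: total ω_sun = x + y = 0 and total ω_arm = x = 1  ⇒  y = -1, x = 1
row 2 ring = −(31/63)·(-1) = 31/63
totals (row 1 + row 2): sun 1 + (-1) = 0, ring 1 + 31/63 = 94/63, arm 1 + 0 = 1
asked cell (total, ring) = 94/63

row1: w_G1=1 w_G3=1 w_R=1
row2: w_G1=-1 w_G3=31/63 w_R=0
total: w_G1=0 w_G3=94/63 w_R=1
asked value: 94/63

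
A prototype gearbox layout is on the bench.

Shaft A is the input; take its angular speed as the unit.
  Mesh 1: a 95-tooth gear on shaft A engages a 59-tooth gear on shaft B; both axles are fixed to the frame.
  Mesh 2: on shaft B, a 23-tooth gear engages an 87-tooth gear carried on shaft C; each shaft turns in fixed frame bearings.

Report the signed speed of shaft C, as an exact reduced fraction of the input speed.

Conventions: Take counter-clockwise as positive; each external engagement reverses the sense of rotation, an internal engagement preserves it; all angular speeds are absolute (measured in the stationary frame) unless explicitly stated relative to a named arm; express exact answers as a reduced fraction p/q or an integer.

2-mesh fixed-axis compound train (all bearings frame-fixed)
mesh 1 [95T→59T]: |ω|/ω_in = 1×95/59 = 95/59, sense flips to −
mesh 2 [23T→87T]: |ω|/ω_in = (95/59)×23/87 = 2185/5133, sense flips to +
signed output speed (× input speed) = 2185/5133

2185/5133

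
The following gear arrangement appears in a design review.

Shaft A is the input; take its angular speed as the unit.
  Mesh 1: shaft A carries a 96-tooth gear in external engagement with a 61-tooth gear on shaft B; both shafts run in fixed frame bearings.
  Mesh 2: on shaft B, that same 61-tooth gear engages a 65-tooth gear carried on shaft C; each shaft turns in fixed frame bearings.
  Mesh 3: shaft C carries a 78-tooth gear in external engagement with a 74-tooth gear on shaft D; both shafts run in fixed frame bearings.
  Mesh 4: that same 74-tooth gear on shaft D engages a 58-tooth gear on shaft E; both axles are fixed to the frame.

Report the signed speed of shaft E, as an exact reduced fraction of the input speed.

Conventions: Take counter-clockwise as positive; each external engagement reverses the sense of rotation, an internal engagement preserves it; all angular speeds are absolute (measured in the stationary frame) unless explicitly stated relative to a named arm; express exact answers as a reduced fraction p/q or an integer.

4-mesh fixed-axis compound train (all bearings frame-fixed)
mesh 1 [96T→61T]: |ω|/ω_in = 1×96/61 = 96/61, sense flips to −
mesh 2 [61T→65T]: |ω|/ω_in = (96/61)×61/65 = 96/65, sense flips to +
mesh 3 [78T→74T]: |ω|/ω_in = (96/65)×78/74 = 288/185, sense flips to −
mesh 4 [74T→58T]: |ω|/ω_in = (288/185)×74/58 = 288/145, sense flips to +
signed output speed (× input speed) = 288/145

288/145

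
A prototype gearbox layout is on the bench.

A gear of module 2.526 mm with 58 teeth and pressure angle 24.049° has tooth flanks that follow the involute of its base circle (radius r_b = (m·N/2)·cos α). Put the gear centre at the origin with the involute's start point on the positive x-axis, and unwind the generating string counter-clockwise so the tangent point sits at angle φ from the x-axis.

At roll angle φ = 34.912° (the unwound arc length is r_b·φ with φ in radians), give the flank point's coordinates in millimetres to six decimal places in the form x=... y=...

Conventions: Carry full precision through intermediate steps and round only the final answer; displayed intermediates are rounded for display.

x=78.184744 y=4.859817

recognized (one wheel, involute flank): single-mesh tooth geometry, m = 2.526, N = 58
pitch radius r_p = m·N/2 = 2.526·58/2 = 73.254000
base radius r_b = r_p·cos α = 73.254000·cos 24.049° = 66.895353
roll angle φ = 34.912° = 0.60932935 rad
x = r_b·(cos φ + φ·sin φ) = 78.184744
y = r_b·(sin φ − φ·cos φ) = 4.859817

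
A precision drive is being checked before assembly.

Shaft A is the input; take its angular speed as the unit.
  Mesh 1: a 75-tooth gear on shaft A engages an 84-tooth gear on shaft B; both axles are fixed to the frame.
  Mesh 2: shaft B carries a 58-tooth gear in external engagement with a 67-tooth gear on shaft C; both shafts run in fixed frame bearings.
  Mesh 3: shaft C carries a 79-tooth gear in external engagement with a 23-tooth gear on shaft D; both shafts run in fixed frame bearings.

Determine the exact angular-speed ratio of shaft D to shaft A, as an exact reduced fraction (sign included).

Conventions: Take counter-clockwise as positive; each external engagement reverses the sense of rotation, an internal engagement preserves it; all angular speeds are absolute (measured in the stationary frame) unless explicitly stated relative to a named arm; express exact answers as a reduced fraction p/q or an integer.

-57275/21574

class = fixed-axis compound train [3 meshes; 3 ratios multiply, 3 sense flips]
mesh 1 [75T→84T]: running ratio 25/28, sense −
mesh 2 [58T→67T]: running ratio 725/938, sense +
mesh 3 [79T→23T]: running ratio 57275/21574, sense −
ω_out/ω_in = -57275/21574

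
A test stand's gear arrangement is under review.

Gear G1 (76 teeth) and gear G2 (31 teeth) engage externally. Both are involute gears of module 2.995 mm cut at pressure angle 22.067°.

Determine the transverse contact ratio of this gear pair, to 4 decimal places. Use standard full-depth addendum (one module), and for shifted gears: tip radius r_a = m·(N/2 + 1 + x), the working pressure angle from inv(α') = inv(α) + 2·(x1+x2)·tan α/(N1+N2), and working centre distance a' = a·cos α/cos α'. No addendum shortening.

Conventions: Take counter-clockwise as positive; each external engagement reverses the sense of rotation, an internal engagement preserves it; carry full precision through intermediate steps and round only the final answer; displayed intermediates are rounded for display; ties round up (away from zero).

1.6406

recognized (one external pair, fixed centres): single-mesh tooth geometry, m = 2.995, N1 = 76, N2 = 31
base radii: r_b1 = 105.472867, r_b2 = 43.021828
tip radii: r_a1 = 116.805000, r_a2 = 49.417500
no profile shift: α' = α, a' = a
action lengths: √(r_a1²−r_b1²) = 50.188467, √(r_a2²−r_b2²) = 24.314845
base pitch p_b = π·m·cos α = 8.719810
CR = (50.188467 + 24.314845 − 160.232500·sin 22.06700°)/8.719810 = 1.640572
contact ratio ≈ 1.6406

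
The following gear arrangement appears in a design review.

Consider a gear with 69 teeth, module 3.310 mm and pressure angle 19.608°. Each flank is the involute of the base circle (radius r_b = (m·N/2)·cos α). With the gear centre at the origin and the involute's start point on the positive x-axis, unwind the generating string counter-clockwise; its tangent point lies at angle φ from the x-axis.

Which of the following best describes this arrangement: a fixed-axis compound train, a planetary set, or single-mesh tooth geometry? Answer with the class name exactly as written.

class = single-mesh tooth geometry [base-circle involute, m = 3.310, 69T]
classification: single-mesh tooth geometry

single-mesh tooth geometry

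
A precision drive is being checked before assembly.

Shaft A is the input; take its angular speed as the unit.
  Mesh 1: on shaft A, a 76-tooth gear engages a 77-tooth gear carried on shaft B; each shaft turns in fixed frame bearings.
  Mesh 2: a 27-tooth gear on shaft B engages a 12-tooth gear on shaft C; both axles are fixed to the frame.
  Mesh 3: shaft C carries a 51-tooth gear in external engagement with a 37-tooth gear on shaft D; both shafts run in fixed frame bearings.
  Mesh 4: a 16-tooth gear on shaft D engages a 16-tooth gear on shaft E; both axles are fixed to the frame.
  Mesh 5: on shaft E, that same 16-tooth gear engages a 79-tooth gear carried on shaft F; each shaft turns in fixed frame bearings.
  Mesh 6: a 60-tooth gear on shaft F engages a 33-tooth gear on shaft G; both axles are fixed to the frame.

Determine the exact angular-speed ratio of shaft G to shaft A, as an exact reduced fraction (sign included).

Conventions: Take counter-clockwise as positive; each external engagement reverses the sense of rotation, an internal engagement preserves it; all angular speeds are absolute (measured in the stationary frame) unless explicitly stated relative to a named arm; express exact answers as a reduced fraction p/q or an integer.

class = fixed-axis compound train [6 meshes; 6 ratios multiply, 6 sense flips]
mesh 1 [76T→77T]: running ratio 76/77, sense −
mesh 2 [27T→12T]: running ratio 171/77, sense +
mesh 3 [51T→37T]: running ratio 8721/2849, sense −
mesh 4 [16T→16T]: running ratio 8721/2849, sense +
mesh 5 [16T→79T]: running ratio 139536/225071, sense −
mesh 6 [60T→33T]: running ratio 2790720/2475781, sense +
ω_out/ω_in = 2790720/2475781

2790720/2475781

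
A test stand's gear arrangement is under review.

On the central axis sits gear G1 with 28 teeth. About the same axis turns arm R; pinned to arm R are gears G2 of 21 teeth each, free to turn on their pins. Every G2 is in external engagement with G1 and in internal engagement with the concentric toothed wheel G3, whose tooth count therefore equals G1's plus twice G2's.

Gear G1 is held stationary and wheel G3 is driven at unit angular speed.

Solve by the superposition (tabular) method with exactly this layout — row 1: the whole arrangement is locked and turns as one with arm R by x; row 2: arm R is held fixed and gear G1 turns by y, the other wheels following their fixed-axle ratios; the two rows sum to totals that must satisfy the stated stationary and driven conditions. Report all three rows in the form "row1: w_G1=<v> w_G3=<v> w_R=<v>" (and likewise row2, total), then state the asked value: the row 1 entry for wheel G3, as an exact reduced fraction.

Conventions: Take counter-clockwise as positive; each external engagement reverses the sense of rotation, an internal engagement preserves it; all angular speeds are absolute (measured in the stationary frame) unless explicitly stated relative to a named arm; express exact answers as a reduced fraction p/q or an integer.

planetary set (28T centre, 21T on arm, 70T internal) — Willis relation
row 1 — lock + rotate with arm: ω_sun = ω_ring = ω_arm = x
superposition row 2 [arm held]: sun y, ring −(28/70)·y, arm 0
boundary: total ω_sun = x + y = 0 and total ω_ring = x − (28/70)·y = 1  ⇒  y = -5/7, x = 5/7
row 2 ring = −(28/70)·(-5/7) = 2/7
totals (row 1 + row 2): sun 5/7 + (-5/7) = 0, ring 5/7 + 2/7 = 1, arm 5/7 + 0 = 5/7
asked cell (row1, ring) = 5/7

row1: w_G1=5/7 w_G3=5/7 w_R=5/7
row2: w_G1=-5/7 w_G3=2/7 w_R=0
total: w_G1=0 w_G3=1 w_R=5/7
asked value: 5/7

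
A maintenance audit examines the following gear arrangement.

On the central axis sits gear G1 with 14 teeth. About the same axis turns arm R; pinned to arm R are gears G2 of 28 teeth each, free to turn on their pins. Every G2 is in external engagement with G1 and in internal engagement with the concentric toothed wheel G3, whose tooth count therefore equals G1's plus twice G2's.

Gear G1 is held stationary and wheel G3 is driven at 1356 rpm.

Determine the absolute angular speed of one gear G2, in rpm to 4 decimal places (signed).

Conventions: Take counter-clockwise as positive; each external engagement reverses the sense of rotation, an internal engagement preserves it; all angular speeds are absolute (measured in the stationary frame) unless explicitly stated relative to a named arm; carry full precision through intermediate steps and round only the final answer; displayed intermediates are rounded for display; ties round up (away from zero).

+1695.0000 rpm

class = planetary set [G3 = 14+2·28 = 70; Willis about the carrier]
normalise by the input: solve with ω_ring = 1, then scale by 1356 rpm
ring teeth: 14 + 2·28 = 70
14(ω_sun−ω_arm) = −70(ω_ring−ω_arm),  ω_sun = 0, ω_ring = 1
14(0−ω_arm) = −70(1−ω_arm)  ⇒  84·ω_arm = 70  ⇒  ω_arm = 5/6
sun–planet mesh: 14·(0−5/6) = −28·(ω_p−ω_arm)  ⇒  ω_p−ω_arm = 5/12
ω_p = 5/6 + 5/12 = 5/4
scale: ω_p = 5/4 × 1356 rpm = +1695.0000 rpm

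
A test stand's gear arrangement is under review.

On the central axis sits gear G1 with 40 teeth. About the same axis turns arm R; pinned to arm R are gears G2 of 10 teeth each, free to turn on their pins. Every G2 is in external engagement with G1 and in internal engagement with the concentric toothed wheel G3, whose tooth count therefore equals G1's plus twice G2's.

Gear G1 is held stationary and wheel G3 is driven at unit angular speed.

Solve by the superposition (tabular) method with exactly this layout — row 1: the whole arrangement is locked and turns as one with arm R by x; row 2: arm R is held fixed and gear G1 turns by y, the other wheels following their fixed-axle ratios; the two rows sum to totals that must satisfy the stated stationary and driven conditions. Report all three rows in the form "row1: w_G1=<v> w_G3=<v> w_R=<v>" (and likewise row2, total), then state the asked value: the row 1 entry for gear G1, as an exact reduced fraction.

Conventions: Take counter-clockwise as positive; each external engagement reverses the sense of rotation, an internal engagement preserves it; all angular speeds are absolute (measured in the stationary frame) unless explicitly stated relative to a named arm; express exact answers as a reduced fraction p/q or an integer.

row1: w_G1=3/5 w_G3=3/5 w_R=3/5
row2: w_G1=-3/5 w_G3=2/5 w_R=0
total: w_G1=0 w_G3=1 w_R=3/5
asked value: 3/5

class = planetary set [G3 = 40+2·10 = 60; Willis about the carrier]
superposition row 1 [locked train]: every member turns x
row 2 — arm fixed, fixed-axis ratios: sun y, ring −(40/60)·y, arm 0
boundary: total ω_sun = x + y = 0 and total ω_ring = x − (40/60)·y = 1  ⇒  y = -3/5, x = 3/5
row 2 ring = −(40/60)·(-3/5) = 2/5
totals (row 1 + row 2): sun 3/5 + (-3/5) = 0, ring 3/5 + 2/5 = 1, arm 3/5 + 0 = 3/5
asked cell (row1, sun) = 3/5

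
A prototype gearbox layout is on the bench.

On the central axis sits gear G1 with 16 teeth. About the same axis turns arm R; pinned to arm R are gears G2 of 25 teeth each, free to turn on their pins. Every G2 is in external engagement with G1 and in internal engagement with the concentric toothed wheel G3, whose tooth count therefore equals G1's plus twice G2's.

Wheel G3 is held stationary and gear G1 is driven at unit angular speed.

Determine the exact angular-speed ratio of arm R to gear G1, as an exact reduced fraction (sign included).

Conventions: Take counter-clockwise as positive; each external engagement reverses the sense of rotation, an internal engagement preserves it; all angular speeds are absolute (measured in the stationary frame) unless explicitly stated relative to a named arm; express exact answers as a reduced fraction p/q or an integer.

recognized (axles ride arm R): planetary set, 16/25/66 teeth
ring teeth: 16 + 2·25 = 66
16(ω_sun−ω_arm) = −66(ω_ring−ω_arm),  ω_ring = 0, ω_sun = 1
16(1−ω_arm) = −66(0−ω_arm)  ⇒  82·ω_arm = 16  ⇒  ω_arm = 8/41
ω_out/ω_in = 8/41

8/41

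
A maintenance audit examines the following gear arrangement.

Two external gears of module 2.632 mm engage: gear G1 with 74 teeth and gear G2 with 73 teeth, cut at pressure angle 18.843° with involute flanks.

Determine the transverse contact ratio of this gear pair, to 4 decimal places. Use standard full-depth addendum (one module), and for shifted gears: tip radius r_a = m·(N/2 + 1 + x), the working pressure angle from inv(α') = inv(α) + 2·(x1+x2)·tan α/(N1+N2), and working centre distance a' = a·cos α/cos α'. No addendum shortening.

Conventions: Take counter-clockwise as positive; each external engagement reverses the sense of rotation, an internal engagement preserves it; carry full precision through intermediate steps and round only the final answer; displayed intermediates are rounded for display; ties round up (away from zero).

1.8879

class = single-mesh tooth geometry [involute pair 74T × 73T, m = 2.632]
base radii: r_b1 = 92.164913, r_b2 = 90.919441
tip radii: r_a1 = 100.016000, r_a2 = 98.700000
no profile shift: α' = α, a' = a
action lengths: √(r_a1²−r_b1²) = 38.843650, √(r_a2²−r_b2²) = 38.410224
base pitch p_b = π·m·cos α = 7.825530
CR = (38.843650 + 38.410224 − 193.452000·sin 18.84300°)/7.825530 = 1.887861
contact ratio ≈ 1.8879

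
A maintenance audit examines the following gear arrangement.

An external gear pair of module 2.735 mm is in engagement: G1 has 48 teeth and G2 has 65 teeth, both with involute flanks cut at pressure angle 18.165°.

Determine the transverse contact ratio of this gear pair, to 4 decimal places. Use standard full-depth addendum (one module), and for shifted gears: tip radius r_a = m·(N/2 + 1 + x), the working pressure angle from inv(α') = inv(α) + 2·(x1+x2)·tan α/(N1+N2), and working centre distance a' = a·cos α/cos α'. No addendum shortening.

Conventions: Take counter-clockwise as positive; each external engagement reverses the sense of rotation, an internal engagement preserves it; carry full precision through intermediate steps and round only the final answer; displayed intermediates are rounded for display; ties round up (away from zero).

class = single-mesh tooth geometry [involute pair 48T × 65T, m = 2.735]
base radii: r_b1 = 62.368678, r_b2 = 84.457584
tip radii: r_a1 = 68.375000, r_a2 = 91.622500
no profile shift: α' = α, a' = a
action lengths: √(r_a1²−r_b1²) = 28.023003, √(r_a2²−r_b2²) = 35.518995
base pitch p_b = π·m·cos α = 8.164041
CR = (28.023003 + 35.518995 − 154.527500·sin 18.16500°)/8.164041 = 1.882321
contact ratio ≈ 1.8823

1.8823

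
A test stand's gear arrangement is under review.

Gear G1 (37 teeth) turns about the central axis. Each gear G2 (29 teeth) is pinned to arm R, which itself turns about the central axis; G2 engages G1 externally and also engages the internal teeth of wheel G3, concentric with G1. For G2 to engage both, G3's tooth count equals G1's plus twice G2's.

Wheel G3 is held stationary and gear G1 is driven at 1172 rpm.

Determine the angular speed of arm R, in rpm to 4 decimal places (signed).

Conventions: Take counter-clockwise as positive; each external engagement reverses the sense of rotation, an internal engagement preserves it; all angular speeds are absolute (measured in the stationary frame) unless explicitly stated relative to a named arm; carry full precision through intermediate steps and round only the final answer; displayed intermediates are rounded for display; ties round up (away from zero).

+328.5152 rpm

recognized (axles ride arm R): planetary set, 37/29/95 teeth
normalise by the input: solve with ω_sun = 1, then scale by 1172 rpm
ring teeth: 37 + 2·29 = 95
37(ω_sun−ω_arm) = −95(ω_ring−ω_arm),  ω_ring = 0, ω_sun = 1
37(1−ω_arm) = −95(0−ω_arm)  ⇒  132·ω_arm = 37  ⇒  ω_arm = 37/132
scale: ω_arm = 37/132 × 1172 rpm = +328.5152 rpm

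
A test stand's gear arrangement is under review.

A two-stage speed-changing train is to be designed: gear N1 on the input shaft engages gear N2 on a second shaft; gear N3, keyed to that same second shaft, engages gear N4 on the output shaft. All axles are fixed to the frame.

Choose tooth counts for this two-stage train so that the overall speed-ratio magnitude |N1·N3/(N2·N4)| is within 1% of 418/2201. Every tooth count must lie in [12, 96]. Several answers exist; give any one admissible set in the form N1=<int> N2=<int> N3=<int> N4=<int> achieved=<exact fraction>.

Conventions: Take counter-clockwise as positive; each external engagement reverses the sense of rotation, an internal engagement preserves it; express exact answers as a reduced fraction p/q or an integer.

N1=19 N2=31 N3=22 N4=71 achieved=418/2201

2-stage fixed-axis compound train for ratio 418/2201
target = 418/2201 in lowest terms: an exact hit needs N1·N3 = k·418 and N2·N4 = k·2201 for one integer k, every count in [12, 96]; additionally prefer no 1:1 stage (N1 ≠ N2, N3 ≠ N4)
k = 1: N1·N3 = 418 = 19·22, N2·N4 = 2201 = 31·71
achieved = 19·22/(31·71) = 418/2201; |achieved − target| = 0 ≤ 209/110050 ✓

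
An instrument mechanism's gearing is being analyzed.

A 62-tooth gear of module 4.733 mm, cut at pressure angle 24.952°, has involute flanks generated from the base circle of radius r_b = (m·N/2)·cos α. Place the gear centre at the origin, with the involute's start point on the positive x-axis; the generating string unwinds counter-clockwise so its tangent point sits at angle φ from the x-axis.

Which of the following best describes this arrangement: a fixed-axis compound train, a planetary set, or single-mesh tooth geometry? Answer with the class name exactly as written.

single-mesh involute tooth geometry (62T wheel at module 4.733)
classification: single-mesh tooth geometry

single-mesh tooth geometry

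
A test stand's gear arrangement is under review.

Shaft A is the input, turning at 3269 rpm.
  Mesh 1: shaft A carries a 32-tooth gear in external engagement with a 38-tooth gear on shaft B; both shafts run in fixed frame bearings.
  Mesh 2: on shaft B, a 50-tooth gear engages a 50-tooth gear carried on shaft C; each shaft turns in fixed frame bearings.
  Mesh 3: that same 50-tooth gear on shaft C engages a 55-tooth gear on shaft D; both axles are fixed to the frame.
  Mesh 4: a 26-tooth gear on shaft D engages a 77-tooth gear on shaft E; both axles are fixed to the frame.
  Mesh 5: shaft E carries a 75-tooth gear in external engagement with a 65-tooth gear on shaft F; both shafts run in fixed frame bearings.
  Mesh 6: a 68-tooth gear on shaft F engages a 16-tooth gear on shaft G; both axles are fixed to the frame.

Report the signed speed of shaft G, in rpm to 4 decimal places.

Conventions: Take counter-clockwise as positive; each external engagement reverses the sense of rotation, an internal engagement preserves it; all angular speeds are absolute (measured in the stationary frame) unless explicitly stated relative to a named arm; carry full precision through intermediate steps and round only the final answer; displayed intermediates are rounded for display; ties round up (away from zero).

+4143.8886 rpm

recognized (7 fixed axles, 6 meshes): fixed-axis compound train
mesh 1 [32T→38T]: ω = 3269.0000×32/38 = 2752.8421 rpm, sense flips to −
mesh 2 [50T→50T]: ω = 2752.8421×50/50 = 2752.8421 rpm, sense flips to +
mesh 3 [50T→55T]: ω = 2752.8421×50/55 = 2502.5837 rpm, sense flips to −
mesh 4 [26T→77T]: ω = 2502.5837×26/77 = 845.0283 rpm, sense flips to +
mesh 5 [75T→65T]: ω = 845.0283×75/65 = 975.0326 rpm, sense flips to −
mesh 6 [68T→16T]: ω = 975.0326×68/16 = 4143.8886 rpm, sense flips to +
signed output speed = +4143.8886 rpm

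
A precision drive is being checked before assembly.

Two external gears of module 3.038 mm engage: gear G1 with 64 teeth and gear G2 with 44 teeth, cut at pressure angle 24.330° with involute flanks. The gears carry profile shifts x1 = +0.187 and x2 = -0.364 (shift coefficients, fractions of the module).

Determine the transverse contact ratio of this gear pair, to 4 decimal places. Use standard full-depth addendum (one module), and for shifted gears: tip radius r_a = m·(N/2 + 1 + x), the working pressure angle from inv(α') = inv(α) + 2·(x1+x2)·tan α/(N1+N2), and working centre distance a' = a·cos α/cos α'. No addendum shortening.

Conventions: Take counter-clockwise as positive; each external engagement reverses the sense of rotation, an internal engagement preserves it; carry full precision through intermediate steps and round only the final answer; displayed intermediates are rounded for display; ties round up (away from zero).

1.5902

class = single-mesh tooth geometry [involute pair 64T × 44T, m = 3.038]
base radii: r_b1 = 88.582022, r_b2 = 60.900140
tip radii: r_a1 = 100.822106, r_a2 = 68.768168
inv(α') = inv(24.330°) + 2·(+0.187-0.364)·tan α/(64+44) = 0.02602716  ⇒  α' = 23.90637°
a' = a·cos α / cos α' = 164.0520·cos 24.330°/cos 23.90637° = 163.509854
action lengths: √(r_a1²−r_b1²) = 48.148961, √(r_a2²−r_b2²) = 31.941100
base pitch p_b = π·m·cos α = 8.696520
CR = (48.148961 + 31.941100 − 163.509854·sin 23.90637°)/8.696520 = 1.590153
contact ratio ≈ 1.5902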